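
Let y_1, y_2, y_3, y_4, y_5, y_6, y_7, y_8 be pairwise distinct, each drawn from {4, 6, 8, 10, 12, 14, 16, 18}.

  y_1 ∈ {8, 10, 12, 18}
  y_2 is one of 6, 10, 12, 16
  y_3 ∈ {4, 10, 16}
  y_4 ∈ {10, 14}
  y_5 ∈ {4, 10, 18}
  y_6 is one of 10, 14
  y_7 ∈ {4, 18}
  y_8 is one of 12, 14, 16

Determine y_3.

Among the 8 variables, 6 fits only y_2 (and all 8 values in {4, 6, 8, 10, 12, 14, 16, 18} must be used), so y_2 = 6.
The 7 still-open variables together cover exactly {4, 8, 10, 12, 14, 16, 18} — 7 values for 7 variables — and 8 appears only in y_1's list, so y_1 = 8.
Among the 6 still-open variables, 12 fits only y_8 (and all 6 values in {4, 10, 12, 14, 16, 18} must be used), so y_8 = 12.
Among the 5 still-open variables, 16 fits only y_3 (and all 5 values in {4, 10, 14, 16, 18} must be used), so y_3 = 16.

16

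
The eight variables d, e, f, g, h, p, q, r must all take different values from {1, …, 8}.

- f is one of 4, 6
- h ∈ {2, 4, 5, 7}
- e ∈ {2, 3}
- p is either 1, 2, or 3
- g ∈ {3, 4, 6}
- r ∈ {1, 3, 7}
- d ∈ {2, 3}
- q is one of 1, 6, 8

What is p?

The 8 variables draw from only 8 values {1, 2, 3, 4, 5, 6, 7, 8}, so each is used; only h can be 5, hence h = 5.
The 7 still-open variables draw from only 7 values {1, 2, 3, 4, 6, 7, 8}, so each is used; only r can be 7, hence r = 7.
The 6 still-open variables draw from only 6 values {1, 2, 3, 4, 6, 8}, so each is used; only q can be 8, hence q = 8.
Among the 5 still-open variables, 1 fits only p (and all 5 values in {1, 2, 3, 4, 6} must be used), so p = 1.

1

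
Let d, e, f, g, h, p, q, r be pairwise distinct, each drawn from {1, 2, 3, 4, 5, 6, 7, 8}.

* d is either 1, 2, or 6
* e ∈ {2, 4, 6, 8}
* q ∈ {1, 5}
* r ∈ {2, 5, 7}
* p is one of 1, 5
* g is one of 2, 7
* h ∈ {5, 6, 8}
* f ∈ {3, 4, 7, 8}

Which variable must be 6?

Among the 8 variables, 3 fits only f (and all 8 values in {1, 2, 3, 4, 5, 6, 7, 8} must be used), so f = 3.
The 7 still-open variables draw from only 7 values {1, 2, 4, 5, 6, 7, 8}, so each is used; only e can be 4, hence e = 4.
The 6 still-open variables draw from only 6 values {1, 2, 5, 6, 7, 8}, so each is used; only h can be 8, hence h = 8.
Among the 5 still-open variables, 6 fits only d (and all 5 values in {1, 2, 5, 6, 7} must be used), so d = 6.

d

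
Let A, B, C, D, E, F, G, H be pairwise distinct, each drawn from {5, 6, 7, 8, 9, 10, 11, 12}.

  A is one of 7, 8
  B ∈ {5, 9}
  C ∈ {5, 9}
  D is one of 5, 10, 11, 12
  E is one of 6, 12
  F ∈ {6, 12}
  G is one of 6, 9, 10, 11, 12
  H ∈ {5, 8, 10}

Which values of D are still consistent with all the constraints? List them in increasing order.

10, 11

The 8 variables together cover exactly {5, 6, 7, 8, 9, 10, 11, 12} — 8 values for 8 variables — and 7 appears only in A's list, so A = 7.
The 7 still-open variables draw from only 7 values {5, 6, 8, 9, 10, 11, 12}, so each is used; only H can be 8, hence H = 8.
B and C between them cover only {5, 9} — a naked pair. Remove those values from D, G.
The 2 variables E and F are confined to {6, 12}, which locks those values in; drop them from D, G.
No further eliminations apply; D can still be any of 10, 11.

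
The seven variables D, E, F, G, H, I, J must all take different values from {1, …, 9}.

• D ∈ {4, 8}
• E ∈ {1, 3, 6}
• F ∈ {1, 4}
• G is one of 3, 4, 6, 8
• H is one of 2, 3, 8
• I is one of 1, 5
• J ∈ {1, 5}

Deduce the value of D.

8

Among the 7 variables, 2 fits only H (and all 7 values in {1, 2, 3, 4, 5, 6, 8} must be used), so H = 2.
I and J share exactly the 2 values {1, 5}; by pigeonhole those values go to them, so strike 1, 5 from E, F.
F must be 4 (only option left). Eliminate 4 elsewhere: D, G.
So D = 8.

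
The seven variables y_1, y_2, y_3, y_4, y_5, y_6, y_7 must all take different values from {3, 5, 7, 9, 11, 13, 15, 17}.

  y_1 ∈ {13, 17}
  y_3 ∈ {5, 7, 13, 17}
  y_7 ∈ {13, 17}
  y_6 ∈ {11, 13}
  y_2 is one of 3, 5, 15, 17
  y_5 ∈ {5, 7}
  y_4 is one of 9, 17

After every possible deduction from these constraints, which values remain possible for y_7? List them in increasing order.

y_1 and y_7 between them cover only {13, 17} — a naked pair. Remove those values from y_2, y_3, y_4, y_6.
y_4's domain is down to {9}, so y_4 = 9.
y_6 must be 11 (only option left).
y_3 and y_5 between them cover only {5, 7} — a naked pair. Remove those values from y_2.
No further eliminations apply; y_7 can still be any of 13, 17.

13, 17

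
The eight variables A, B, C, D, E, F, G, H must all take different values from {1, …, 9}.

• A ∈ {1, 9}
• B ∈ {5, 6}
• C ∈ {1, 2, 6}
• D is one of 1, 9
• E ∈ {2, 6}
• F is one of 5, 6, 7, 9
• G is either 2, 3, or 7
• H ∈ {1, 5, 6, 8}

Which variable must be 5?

B

Among the 8 variables, 3 fits only G (and all 8 values in {1, 2, 3, 5, 6, 7, 8, 9} must be used), so G = 3.
Among the 7 still-open variables, 7 fits only F (and all 7 values in {1, 2, 5, 6, 7, 8, 9} must be used), so F = 7.
Among the 6 still-open variables, 8 fits only H (and all 6 values in {1, 2, 5, 6, 8, 9} must be used), so H = 8.
The 5 still-open variables draw from only 5 values {1, 2, 5, 6, 9}, so each is used; only B can be 5, hence B = 5.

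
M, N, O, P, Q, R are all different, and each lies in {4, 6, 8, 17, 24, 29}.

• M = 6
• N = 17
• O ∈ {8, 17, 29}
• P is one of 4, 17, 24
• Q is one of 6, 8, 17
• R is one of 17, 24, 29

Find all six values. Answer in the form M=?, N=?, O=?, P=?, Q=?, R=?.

M must be 6 (only option left). Remove 6 from Q.
That leaves N = 17. So O, P, Q, R can't be 17.
Q must be 8 (only option left). Eliminate 8 elsewhere: O.
That leaves O = 29. Strike 29 from R.
R must be 24 (only option left). Strike 24 from P.
P must be 4 (only option left).

M=6, N=17, O=29, P=4, Q=8, R=24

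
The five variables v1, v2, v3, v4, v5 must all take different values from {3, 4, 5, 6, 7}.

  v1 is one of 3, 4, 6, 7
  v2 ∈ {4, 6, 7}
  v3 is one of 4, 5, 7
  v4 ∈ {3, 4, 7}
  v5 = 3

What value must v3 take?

v5 must be 3 (only option left). Strike 3 from v1, v4.
Among the 4 still-open variables, 5 fits only v3 (and all 4 values in {4, 5, 6, 7} must be used), so v3 = 5.

5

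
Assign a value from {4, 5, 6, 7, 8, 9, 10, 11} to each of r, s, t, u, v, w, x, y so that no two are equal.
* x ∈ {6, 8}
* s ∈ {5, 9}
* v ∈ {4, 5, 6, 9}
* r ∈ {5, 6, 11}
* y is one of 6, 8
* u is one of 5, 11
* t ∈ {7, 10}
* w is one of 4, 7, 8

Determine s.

Among the 8 variables, 10 fits only t (and all 8 values in {4, 5, 6, 7, 8, 9, 10, 11} must be used), so t = 10.
The 7 still-open variables together cover exactly {4, 5, 6, 7, 8, 9, 11} — 7 values for 7 variables — and 7 appears only in w's list, so w = 7.
Among the 6 still-open variables, 4 fits only v (and all 6 values in {4, 5, 6, 8, 9, 11} must be used), so v = 4.
Among the 5 still-open variables, 9 fits only s (and all 5 values in {5, 6, 8, 9, 11} must be used), so s = 9.

9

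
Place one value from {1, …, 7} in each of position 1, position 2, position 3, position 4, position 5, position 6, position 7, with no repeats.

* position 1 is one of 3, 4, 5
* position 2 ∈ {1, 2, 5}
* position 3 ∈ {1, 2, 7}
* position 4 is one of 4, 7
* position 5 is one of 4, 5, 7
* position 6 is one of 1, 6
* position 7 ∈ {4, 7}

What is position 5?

5

Among the 7 variables, 3 fits only position 1 (and all 7 values in {1, 2, 3, 4, 5, 6, 7} must be used), so position 1 = 3.
The 6 still-open variables together cover exactly {1, 2, 4, 5, 6, 7} — 6 values for 6 variables — and 6 appears only in position 6's list, so position 6 = 6.
position 4 and position 7 between them cover only {4, 7} — a naked pair. Remove those values from position 3, position 5.
So position 5 = 5.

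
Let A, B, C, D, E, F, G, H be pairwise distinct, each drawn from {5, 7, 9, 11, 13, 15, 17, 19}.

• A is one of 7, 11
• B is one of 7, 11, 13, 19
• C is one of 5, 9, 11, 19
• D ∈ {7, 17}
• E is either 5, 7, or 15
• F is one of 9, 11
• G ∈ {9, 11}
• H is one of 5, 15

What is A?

7

The 8 variables together cover exactly {5, 7, 9, 11, 13, 15, 17, 19} — 8 values for 8 variables — and 13 appears only in B's list, so B = 13.
The 7 still-open variables together cover exactly {5, 7, 9, 11, 15, 17, 19} — 7 values for 7 variables — and 17 appears only in D's list, so D = 17.
The 6 still-open variables draw from only 6 values {5, 7, 9, 11, 15, 19}, so each is used; only C can be 19, hence C = 19.
F and G between them cover only {9, 11} — a naked pair. Remove those values from A.
So A = 7.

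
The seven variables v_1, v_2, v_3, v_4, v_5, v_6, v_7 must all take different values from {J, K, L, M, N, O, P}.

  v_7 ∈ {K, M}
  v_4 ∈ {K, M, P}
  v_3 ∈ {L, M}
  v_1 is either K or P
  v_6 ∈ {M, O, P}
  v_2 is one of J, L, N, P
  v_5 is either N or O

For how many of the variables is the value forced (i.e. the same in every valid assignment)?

4

The 7 variables together cover exactly {J, K, L, M, N, O, P} — 7 values for 7 variables — and J appears only in v_2's list, so v_2 = J.
Among the 6 still-open variables, L fits only v_3 (and all 6 values in {K, L, M, N, O, P} must be used), so v_3 = L.
Among the 5 still-open variables, N fits only v_5 (and all 5 values in {K, M, N, O, P} must be used), so v_5 = N.
The 4 still-open variables together cover exactly {K, M, O, P} — 4 values for 4 variables — and O appears only in v_6's list, so v_6 = O.
Determined: v_2=J, v_3=L, v_5=N, v_6=O. The other variables each still have more than one consistent value. That makes 4.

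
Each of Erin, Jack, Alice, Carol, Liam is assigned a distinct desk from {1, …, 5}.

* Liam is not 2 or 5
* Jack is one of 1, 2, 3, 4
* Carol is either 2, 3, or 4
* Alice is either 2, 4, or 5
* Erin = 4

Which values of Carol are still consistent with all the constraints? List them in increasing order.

2, 3

Erin's domain is down to {4}, so Erin = 4. Eliminate 4 elsewhere: Jack, Alice, Carol, Liam.
The 4 still-open variables together cover exactly {1, 2, 3, 5} — 4 values for 4 variables — and 5 appears only in Alice's list, so Alice = 5.
No further eliminations apply; Carol can still be any of 2, 3.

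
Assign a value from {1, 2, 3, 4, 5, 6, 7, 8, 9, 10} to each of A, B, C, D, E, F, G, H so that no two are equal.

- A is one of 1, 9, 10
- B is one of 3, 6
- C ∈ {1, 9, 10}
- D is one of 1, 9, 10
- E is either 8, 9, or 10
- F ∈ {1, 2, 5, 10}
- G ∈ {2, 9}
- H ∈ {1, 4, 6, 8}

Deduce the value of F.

5

The 3 variables A, C, D are confined to {1, 9, 10}, which locks those values in; drop them from E, F, G, H.
E must be 8 (only option left). So H can't be 8.
G's domain is down to {2}, so G = 2. Strike 2 from F.
So F = 5.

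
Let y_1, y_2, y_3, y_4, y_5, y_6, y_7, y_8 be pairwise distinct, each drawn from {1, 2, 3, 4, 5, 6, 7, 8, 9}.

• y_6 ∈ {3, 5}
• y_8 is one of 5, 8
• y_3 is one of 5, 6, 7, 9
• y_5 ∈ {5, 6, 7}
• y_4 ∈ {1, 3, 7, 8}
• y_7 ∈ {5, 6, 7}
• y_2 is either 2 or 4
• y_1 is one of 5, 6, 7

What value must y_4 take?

y_1, y_5, y_7 between them cover only {5, 6, 7} — a naked triple. Remove those values from y_3, y_4, y_6, y_8.
y_3 must be 9 (only option left).
y_6 must be 3 (only option left). So y_4 can't be 3.
y_8's domain is down to {8}, so y_8 = 8. Eliminate 8 elsewhere: y_4.
So y_4 = 1.

1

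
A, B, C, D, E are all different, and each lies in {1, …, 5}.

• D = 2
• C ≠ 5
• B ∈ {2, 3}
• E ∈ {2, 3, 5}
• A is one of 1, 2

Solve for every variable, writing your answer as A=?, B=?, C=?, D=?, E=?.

A=1, B=3, C=4, D=2, E=5

D's domain is down to {2}, so D = 2. Eliminate 2 elsewhere: A, B, C, E.
A's domain is down to {1}, so A = 1. Strike 1 from C.
B has just one choice, so B = 3. Eliminate 3 elsewhere: C, E.
C has just one choice, so C = 4.
That leaves E = 5.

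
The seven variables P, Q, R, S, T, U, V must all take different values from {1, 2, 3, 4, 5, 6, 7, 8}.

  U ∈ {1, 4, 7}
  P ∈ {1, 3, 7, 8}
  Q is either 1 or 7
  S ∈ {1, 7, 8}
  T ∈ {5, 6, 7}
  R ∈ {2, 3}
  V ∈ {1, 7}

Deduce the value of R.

2

Q and V between them cover only {1, 7} — a naked pair. Remove those values from P, S, T, U.
S must be 8 (only option left). Remove 8 from P.
U's domain is down to {4}, so U = 4.
P has just one choice, so P = 3. So R can't be 3.
So R = 2.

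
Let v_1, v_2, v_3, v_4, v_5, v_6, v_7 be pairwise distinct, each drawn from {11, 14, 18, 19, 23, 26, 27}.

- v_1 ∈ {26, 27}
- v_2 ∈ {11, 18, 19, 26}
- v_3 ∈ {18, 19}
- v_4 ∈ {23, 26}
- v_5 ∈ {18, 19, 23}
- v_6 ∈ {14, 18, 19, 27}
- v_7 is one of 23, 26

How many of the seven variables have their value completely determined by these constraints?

3

The 7 variables draw from only 7 values {11, 14, 18, 19, 23, 26, 27}, so each is used; only v_2 can be 11, hence v_2 = 11.
The 6 still-open variables together cover exactly {14, 18, 19, 23, 26, 27} — 6 values for 6 variables — and 14 appears only in v_6's list, so v_6 = 14.
The 5 still-open variables draw from only 5 values {18, 19, 23, 26, 27}, so each is used; only v_1 can be 27, hence v_1 = 27.
The 2 variables v_4 and v_7 are confined to {23, 26}, which locks those values in; drop them from v_5.
Determined: v_1=27, v_2=11, v_6=14. The other variables each still have more than one consistent value. That makes 3.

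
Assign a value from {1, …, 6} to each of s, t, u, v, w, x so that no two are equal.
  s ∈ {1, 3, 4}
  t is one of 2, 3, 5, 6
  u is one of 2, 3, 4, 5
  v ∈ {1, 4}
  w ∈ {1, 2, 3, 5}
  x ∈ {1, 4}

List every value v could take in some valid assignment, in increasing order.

1, 4

Among the 6 variables, 6 fits only t (and all 6 values in {1, 2, 3, 4, 5, 6} must be used), so t = 6.
The 2 variables v and x are confined to {1, 4}, which locks those values in; drop them from s, u, w.
s must be 3 (only option left). Strike 3 from u, w.
No further eliminations apply; v can still be any of 1, 4.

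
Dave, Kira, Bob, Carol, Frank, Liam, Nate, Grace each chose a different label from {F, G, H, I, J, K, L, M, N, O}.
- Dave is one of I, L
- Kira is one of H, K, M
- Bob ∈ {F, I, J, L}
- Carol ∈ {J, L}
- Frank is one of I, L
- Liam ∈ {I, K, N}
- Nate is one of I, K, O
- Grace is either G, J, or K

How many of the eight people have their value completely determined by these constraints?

Dave and Frank between them cover only {I, L} — a naked pair. Remove those values from Bob, Carol, Liam, Nate.
Carol has just one choice, so Carol = J. Strike J from Bob, Grace.
Bob must be F (only option left).
Determined: Bob=F, Carol=J. The other people each still have more than one consistent value. That makes 2.

2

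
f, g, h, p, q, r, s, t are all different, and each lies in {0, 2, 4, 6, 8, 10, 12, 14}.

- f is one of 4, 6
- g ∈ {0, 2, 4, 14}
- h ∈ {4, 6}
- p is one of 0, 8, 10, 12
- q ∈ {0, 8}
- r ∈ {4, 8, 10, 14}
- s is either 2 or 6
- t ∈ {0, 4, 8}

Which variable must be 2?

s

The 8 variables together cover exactly {0, 2, 4, 6, 8, 10, 12, 14} — 8 values for 8 variables — and 12 appears only in p's list, so p = 12.
The 7 still-open variables draw from only 7 values {0, 2, 4, 6, 8, 10, 14}, so each is used; only r can be 10, hence r = 10.
The 6 still-open variables draw from only 6 values {0, 2, 4, 6, 8, 14}, so each is used; only g can be 14, hence g = 14.
Among the 5 still-open variables, 2 fits only s (and all 5 values in {0, 2, 4, 6, 8} must be used), so s = 2.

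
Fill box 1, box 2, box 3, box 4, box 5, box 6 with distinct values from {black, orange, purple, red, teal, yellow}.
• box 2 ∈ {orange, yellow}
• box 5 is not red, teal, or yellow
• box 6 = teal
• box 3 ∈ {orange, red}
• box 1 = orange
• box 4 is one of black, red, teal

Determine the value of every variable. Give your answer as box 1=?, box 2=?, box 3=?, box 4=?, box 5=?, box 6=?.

box 1=orange, box 2=yellow, box 3=red, box 4=black, box 5=purple, box 6=teal

box 1 has just one choice, so box 1 = orange. Remove orange from box 2, box 3, box 5.
box 2 must be yellow (only option left).
That leaves box 3 = red. So box 4 can't be red.
That leaves box 6 = teal. So box 4 can't be teal.
box 4 has just one choice, so box 4 = black. Remove black from box 5.
That leaves box 5 = purple.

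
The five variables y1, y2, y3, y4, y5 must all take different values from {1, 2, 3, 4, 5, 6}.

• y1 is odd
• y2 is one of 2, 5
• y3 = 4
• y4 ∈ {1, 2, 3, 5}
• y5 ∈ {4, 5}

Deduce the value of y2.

2

y3 must be 4 (only option left). So y5 can't be 4.
y5 has just one choice, so y5 = 5. Strike 5 from y1, y2, y4.
So y2 = 2.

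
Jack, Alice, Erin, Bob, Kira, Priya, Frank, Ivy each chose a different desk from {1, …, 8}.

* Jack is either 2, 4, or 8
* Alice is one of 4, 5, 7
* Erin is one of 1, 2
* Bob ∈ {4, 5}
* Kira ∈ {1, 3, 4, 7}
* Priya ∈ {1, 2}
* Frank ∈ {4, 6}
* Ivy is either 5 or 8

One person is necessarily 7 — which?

Alice

The 8 variables together cover exactly {1, 2, 3, 4, 5, 6, 7, 8} — 8 values for 8 variables — and 3 appears only in Kira's list, so Kira = 3.
Among the 7 still-open variables, 6 fits only Frank (and all 7 values in {1, 2, 4, 5, 6, 7, 8} must be used), so Frank = 6.
The 6 still-open variables draw from only 6 values {1, 2, 4, 5, 7, 8}, so each is used; only Alice can be 7, hence Alice = 7.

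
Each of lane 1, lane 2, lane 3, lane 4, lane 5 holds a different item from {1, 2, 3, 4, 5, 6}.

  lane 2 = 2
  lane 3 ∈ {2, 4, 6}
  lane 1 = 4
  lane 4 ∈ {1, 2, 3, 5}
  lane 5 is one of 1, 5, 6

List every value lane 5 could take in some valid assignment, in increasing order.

1, 5

lane 1's domain is down to {4}, so lane 1 = 4. Eliminate 4 elsewhere: lane 3.
lane 2 must be 2 (only option left). Strike 2 from lane 3, lane 4.
That leaves lane 3 = 6. Eliminate 6 elsewhere: lane 5.
No further eliminations apply; lane 5 can still be any of 1, 5.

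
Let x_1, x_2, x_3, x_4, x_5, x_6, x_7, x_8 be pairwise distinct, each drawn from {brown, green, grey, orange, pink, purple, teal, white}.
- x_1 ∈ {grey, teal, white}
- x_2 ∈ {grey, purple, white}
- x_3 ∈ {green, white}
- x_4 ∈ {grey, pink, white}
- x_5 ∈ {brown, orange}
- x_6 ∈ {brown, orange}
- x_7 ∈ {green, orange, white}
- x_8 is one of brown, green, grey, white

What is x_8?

grey

The 8 variables draw from only 8 values {brown, green, grey, orange, pink, purple, teal, white}, so each is used; only x_4 can be pink, hence x_4 = pink.
The 7 still-open variables draw from only 7 values {brown, green, grey, orange, purple, teal, white}, so each is used; only x_2 can be purple, hence x_2 = purple.
The 6 still-open variables together cover exactly {brown, green, grey, orange, teal, white} — 6 values for 6 variables — and teal appears only in x_1's list, so x_1 = teal.
The 5 still-open variables together cover exactly {brown, green, grey, orange, white} — 5 values for 5 variables — and grey appears only in x_8's list, so x_8 = grey.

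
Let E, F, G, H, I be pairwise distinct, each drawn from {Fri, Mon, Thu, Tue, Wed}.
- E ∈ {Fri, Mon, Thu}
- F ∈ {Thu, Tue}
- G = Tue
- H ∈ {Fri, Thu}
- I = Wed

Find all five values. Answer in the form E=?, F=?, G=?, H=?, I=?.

E=Mon, F=Thu, G=Tue, H=Fri, I=Wed

G's domain is down to {Tue}, so G = Tue. Strike Tue from F.
That leaves I = Wed.
F must be Thu (only option left). Eliminate Thu elsewhere: E, H.
H's domain is down to {Fri}, so H = Fri. Remove Fri from E.
E's domain is down to {Mon}, so E = Mon.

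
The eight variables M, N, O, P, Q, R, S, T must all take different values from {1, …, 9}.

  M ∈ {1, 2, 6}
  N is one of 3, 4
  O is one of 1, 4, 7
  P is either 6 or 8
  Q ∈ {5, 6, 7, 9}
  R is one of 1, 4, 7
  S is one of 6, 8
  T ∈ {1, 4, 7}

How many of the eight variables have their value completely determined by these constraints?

P and S share exactly the 2 values {6, 8}; by pigeonhole those values go to them, so strike 6, 8 from M, Q.
O, R, T share exactly the 3 values {1, 4, 7}; by pigeonhole those values go to them, so strike 1, 4, 7 from M, N, Q.
M has just one choice, so M = 2.
That leaves N = 3.
Determined: M=2, N=3. The other variables each still have more than one consistent value. That makes 2.

2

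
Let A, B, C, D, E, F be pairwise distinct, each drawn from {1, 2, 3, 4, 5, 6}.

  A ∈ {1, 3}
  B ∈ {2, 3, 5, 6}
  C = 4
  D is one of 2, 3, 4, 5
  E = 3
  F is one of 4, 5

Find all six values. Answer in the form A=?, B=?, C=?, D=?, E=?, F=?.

C must be 4 (only option left). Eliminate 4 elsewhere: D, F.
E's domain is down to {3}, so E = 3. Eliminate 3 elsewhere: A, B, D.
F must be 5 (only option left). Remove 5 from B, D.
That leaves A = 1.
D's domain is down to {2}, so D = 2. Strike 2 from B.
B has just one choice, so B = 6.

A=1, B=6, C=4, D=2, E=3, F=5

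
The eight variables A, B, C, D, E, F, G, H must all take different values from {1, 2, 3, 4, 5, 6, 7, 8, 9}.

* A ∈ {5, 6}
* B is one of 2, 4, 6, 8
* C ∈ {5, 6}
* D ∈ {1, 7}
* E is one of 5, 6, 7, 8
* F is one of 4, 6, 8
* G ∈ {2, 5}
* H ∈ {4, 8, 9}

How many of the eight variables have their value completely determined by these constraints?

The 8 variables draw from only 8 values {1, 2, 4, 5, 6, 7, 8, 9}, so each is used; only D can be 1, hence D = 1.
The 7 still-open variables together cover exactly {2, 4, 5, 6, 7, 8, 9} — 7 values for 7 variables — and 7 appears only in E's list, so E = 7.
The 6 still-open variables draw from only 6 values {2, 4, 5, 6, 8, 9}, so each is used; only H can be 9, hence H = 9.
A and C share exactly the 2 values {5, 6}; by pigeonhole those values go to them, so strike 5, 6 from B, F, G.
G's domain is down to {2}, so G = 2. Eliminate 2 elsewhere: B.
Determined: D=1, E=7, G=2, H=9. The other variables each still have more than one consistent value. That makes 4.

4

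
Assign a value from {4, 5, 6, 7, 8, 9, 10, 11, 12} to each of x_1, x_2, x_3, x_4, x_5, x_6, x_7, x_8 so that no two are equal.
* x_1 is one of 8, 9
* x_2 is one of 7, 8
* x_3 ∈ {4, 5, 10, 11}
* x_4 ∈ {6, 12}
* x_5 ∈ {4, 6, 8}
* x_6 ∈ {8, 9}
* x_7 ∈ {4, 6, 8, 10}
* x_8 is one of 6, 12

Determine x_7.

x_1 and x_6 share exactly the 2 values {8, 9}; by pigeonhole those values go to them, so strike 8, 9 from x_2, x_5, x_7.
x_2 must be 7 (only option left).
The 2 variables x_4 and x_8 are confined to {6, 12}, which locks those values in; drop them from x_5, x_7.
x_5 has just one choice, so x_5 = 4. Strike 4 from x_3, x_7.
So x_7 = 10.

10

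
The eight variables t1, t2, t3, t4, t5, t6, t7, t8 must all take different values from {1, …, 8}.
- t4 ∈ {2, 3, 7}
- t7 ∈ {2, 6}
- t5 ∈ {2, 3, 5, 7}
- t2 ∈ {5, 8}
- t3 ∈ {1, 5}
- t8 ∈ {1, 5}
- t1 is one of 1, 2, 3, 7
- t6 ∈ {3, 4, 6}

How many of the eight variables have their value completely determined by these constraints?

The 8 variables together cover exactly {1, 2, 3, 4, 5, 6, 7, 8} — 8 values for 8 variables — and 4 appears only in t6's list, so t6 = 4.
The 7 still-open variables draw from only 7 values {1, 2, 3, 5, 6, 7, 8}, so each is used; only t7 can be 6, hence t7 = 6.
Among the 6 still-open variables, 8 fits only t2 (and all 6 values in {1, 2, 3, 5, 7, 8} must be used), so t2 = 8.
The 2 variables t3 and t8 are confined to {1, 5}, which locks those values in; drop them from t1, t5.
Determined: t2=8, t6=4, t7=6. The other variables each still have more than one consistent value. That makes 3.

3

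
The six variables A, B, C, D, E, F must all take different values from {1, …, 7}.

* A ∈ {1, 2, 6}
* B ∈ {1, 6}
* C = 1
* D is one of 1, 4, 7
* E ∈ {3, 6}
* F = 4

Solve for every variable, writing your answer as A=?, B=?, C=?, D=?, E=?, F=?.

C has just one choice, so C = 1. So A, B, D can't be 1.
That leaves F = 4. Eliminate 4 elsewhere: D.
B has just one choice, so B = 6. Eliminate 6 elsewhere: A, E.
D must be 7 (only option left).
E has just one choice, so E = 3.
That leaves A = 2.

A=2, B=6, C=1, D=7, E=3, F=4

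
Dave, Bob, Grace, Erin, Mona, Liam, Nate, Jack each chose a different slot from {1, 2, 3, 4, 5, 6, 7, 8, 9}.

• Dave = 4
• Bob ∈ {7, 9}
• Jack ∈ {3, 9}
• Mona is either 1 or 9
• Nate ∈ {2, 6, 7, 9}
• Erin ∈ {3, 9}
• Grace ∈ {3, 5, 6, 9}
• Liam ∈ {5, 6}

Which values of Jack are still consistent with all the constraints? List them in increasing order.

3, 9

Dave's domain is down to {4}, so Dave = 4.
Among the 7 still-open variables, 1 fits only Mona (and all 7 values in {1, 2, 3, 5, 6, 7, 9} must be used), so Mona = 1.
Among the 6 still-open variables, 2 fits only Nate (and all 6 values in {2, 3, 5, 6, 7, 9} must be used), so Nate = 2.
The 5 still-open variables together cover exactly {3, 5, 6, 7, 9} — 5 values for 5 variables — and 7 appears only in Bob's list, so Bob = 7.
The 2 variables Erin and Jack are confined to {3, 9}, which locks those values in; drop them from Grace.
No further eliminations apply; Jack can still be any of 3, 9.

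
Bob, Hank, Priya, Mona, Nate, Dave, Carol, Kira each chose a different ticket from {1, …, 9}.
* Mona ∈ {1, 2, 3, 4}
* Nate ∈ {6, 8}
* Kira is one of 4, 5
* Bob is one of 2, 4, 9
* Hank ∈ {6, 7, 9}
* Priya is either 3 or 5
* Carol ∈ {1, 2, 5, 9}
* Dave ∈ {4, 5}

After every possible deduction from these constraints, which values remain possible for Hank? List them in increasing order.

6, 7

Dave and Kira share exactly the 2 values {4, 5}; by pigeonhole those values go to them, so strike 4, 5 from Bob, Priya, Mona, Carol.
That leaves Priya = 3. Eliminate 3 elsewhere: Mona.
Bob, Mona, Carol between them cover only {1, 2, 9} — a naked triple. Remove those values from Hank.
No further eliminations apply; Hank can still be any of 6, 7.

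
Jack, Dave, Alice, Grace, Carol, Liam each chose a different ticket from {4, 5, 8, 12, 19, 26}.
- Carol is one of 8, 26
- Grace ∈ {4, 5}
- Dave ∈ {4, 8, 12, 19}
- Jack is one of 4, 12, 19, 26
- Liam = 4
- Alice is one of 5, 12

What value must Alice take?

12

Liam must be 4 (only option left). Strike 4 from Jack, Dave, Grace.
Grace must be 5 (only option left). Eliminate 5 elsewhere: Alice.
So Alice = 12.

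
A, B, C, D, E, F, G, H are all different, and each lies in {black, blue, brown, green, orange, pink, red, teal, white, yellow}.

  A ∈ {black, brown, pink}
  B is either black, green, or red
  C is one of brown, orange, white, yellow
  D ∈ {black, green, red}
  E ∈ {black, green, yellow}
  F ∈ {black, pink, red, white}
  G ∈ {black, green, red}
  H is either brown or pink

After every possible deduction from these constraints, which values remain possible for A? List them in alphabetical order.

brown, pink

The 8 variables together cover exactly {black, brown, green, orange, pink, red, white, yellow} — 8 values for 8 variables — and orange appears only in C's list, so C = orange.
The 7 still-open variables draw from only 7 values {black, brown, green, pink, red, white, yellow}, so each is used; only F can be white, hence F = white.
The 6 still-open variables draw from only 6 values {black, brown, green, pink, red, yellow}, so each is used; only E can be yellow, hence E = yellow.
The 3 variables B, D, G are confined to {black, green, red}, which locks those values in; drop them from A.
No further eliminations apply; A can still be any of brown, pink.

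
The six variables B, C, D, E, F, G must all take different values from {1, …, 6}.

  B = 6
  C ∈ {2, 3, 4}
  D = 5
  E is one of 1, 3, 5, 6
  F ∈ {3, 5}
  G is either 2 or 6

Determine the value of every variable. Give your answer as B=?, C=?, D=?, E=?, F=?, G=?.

B=6, C=4, D=5, E=1, F=3, G=2

B has just one choice, so B = 6. So E, G can't be 6.
D's domain is down to {5}, so D = 5. Remove 5 from E, F.
That leaves F = 3. Remove 3 from C, E.
That leaves G = 2. Eliminate 2 elsewhere: C.
C's domain is down to {4}, so C = 4.
E has just one choice, so E = 1.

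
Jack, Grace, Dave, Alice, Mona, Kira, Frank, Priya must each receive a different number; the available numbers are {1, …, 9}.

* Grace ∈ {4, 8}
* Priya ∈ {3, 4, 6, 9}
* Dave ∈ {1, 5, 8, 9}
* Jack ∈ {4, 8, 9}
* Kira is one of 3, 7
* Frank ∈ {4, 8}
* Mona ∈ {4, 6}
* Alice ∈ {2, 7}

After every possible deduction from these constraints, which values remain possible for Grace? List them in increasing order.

Grace and Frank share exactly the 2 values {4, 8}; by pigeonhole those values go to them, so strike 4, 8 from Jack, Dave, Mona, Priya.
Jack must be 9 (only option left). So Dave, Priya can't be 9.
That leaves Mona = 6. Remove 6 from Priya.
Priya's domain is down to {3}, so Priya = 3. Eliminate 3 elsewhere: Kira.
Kira's domain is down to {7}, so Kira = 7. Remove 7 from Alice.
Alice has just one choice, so Alice = 2.
No further eliminations apply; Grace can still be any of 4, 8.

4, 8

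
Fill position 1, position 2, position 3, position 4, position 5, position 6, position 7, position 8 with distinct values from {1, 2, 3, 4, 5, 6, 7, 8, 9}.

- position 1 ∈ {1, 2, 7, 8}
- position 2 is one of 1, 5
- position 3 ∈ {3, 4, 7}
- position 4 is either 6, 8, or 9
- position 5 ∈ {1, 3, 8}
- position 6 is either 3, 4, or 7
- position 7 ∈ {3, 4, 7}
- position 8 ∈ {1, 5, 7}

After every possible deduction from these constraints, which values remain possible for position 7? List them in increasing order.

3, 4, 7

position 3, position 6, position 7 share exactly the 3 values {3, 4, 7}; by pigeonhole those values go to them, so strike 3, 4, 7 from position 1, position 5, position 8.
The 2 variables position 2 and position 8 are confined to {1, 5}, which locks those values in; drop them from position 1, position 5.
That leaves position 5 = 8. Eliminate 8 elsewhere: position 1, position 4.
That leaves position 1 = 2.
No further eliminations apply; position 7 can still be any of 3, 4, 7.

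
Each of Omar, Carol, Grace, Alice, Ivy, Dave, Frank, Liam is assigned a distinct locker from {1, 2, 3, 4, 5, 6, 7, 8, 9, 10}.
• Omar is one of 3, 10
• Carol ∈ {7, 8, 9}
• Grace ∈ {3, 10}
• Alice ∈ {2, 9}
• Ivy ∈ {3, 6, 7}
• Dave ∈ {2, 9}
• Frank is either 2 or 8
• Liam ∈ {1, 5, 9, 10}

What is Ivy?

Omar and Grace between them cover only {3, 10} — a naked pair. Remove those values from Ivy, Liam.
The 2 variables Alice and Dave are confined to {2, 9}, which locks those values in; drop them from Carol, Frank, Liam.
Frank must be 8 (only option left). Strike 8 from Carol.
Carol's domain is down to {7}, so Carol = 7. Eliminate 7 elsewhere: Ivy.
So Ivy = 6.

6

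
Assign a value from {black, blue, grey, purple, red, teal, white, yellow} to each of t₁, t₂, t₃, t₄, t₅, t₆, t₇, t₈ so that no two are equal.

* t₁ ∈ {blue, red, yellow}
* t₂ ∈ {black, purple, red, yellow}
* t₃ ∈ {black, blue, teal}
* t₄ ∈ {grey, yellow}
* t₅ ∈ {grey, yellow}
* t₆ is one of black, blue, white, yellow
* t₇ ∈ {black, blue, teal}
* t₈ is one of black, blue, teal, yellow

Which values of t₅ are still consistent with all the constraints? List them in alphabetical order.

grey, yellow

Among the 8 variables, purple fits only t₂ (and all 8 values in {black, blue, grey, purple, red, teal, white, yellow} must be used), so t₂ = purple.
Among the 7 still-open variables, red fits only t₁ (and all 7 values in {black, blue, grey, red, teal, white, yellow} must be used), so t₁ = red.
Among the 6 still-open variables, white fits only t₆ (and all 6 values in {black, blue, grey, teal, white, yellow} must be used), so t₆ = white.
The 2 variables t₄ and t₅ are confined to {grey, yellow}, which locks those values in; drop them from t₈.
No further eliminations apply; t₅ can still be any of grey, yellow.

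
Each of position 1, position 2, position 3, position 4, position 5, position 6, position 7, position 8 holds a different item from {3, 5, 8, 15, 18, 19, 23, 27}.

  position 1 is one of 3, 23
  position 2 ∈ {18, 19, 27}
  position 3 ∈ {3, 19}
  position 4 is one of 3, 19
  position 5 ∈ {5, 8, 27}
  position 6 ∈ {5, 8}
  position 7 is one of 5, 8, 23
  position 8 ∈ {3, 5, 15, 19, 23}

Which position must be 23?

Among the 8 variables, 15 fits only position 8 (and all 8 values in {3, 5, 8, 15, 18, 19, 23, 27} must be used), so position 8 = 15.
The 7 still-open variables together cover exactly {3, 5, 8, 18, 19, 23, 27} — 7 values for 7 variables — and 18 appears only in position 2's list, so position 2 = 18.
The 6 still-open variables together cover exactly {3, 5, 8, 19, 23, 27} — 6 values for 6 variables — and 27 appears only in position 5's list, so position 5 = 27.
position 3 and position 4 between them cover only {3, 19} — a naked pair. Remove those values from position 1.
So 23 goes to position 1.

position 1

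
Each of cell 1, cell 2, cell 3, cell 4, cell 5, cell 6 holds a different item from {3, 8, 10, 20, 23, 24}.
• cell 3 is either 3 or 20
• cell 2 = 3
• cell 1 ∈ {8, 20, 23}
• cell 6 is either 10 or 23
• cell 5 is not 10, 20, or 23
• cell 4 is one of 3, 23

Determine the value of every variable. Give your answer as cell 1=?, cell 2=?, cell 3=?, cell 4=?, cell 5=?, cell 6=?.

cell 1=8, cell 2=3, cell 3=20, cell 4=23, cell 5=24, cell 6=10

cell 2's domain is down to {3}, so cell 2 = 3. Strike 3 from cell 3, cell 4, cell 5.
cell 3 must be 20 (only option left). Strike 20 from cell 1.
cell 4's domain is down to {23}, so cell 4 = 23. Strike 23 from cell 1, cell 6.
cell 6 has just one choice, so cell 6 = 10.
cell 1 must be 8 (only option left). Strike 8 from cell 5.
That leaves cell 5 = 24.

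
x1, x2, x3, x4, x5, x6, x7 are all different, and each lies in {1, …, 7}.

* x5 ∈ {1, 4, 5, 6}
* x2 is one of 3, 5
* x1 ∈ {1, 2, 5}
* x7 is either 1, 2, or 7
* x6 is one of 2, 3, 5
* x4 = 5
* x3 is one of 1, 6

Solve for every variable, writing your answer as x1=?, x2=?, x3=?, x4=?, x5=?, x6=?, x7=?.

x4 has just one choice, so x4 = 5. So x1, x2, x5, x6 can't be 5.
x2's domain is down to {3}, so x2 = 3. Strike 3 from x6.
x6 has just one choice, so x6 = 2. Eliminate 2 elsewhere: x1, x7.
x1 has just one choice, so x1 = 1. Eliminate 1 elsewhere: x3, x5, x7.
x3 has just one choice, so x3 = 6. Eliminate 6 elsewhere: x5.
x5 has just one choice, so x5 = 4.
x7's domain is down to {7}, so x7 = 7.

x1=1, x2=3, x3=6, x4=5, x5=4, x6=2, x7=7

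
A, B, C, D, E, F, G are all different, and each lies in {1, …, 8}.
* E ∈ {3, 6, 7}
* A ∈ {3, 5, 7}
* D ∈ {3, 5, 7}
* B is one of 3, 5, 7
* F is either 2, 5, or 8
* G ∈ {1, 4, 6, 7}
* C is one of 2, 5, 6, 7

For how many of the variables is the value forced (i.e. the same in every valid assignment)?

A, B, D between them cover only {3, 5, 7} — a naked triple. Remove those values from C, E, F, G.
That leaves E = 6. Remove 6 from C, G.
C's domain is down to {2}, so C = 2. So F can't be 2.
F has just one choice, so F = 8.
Determined: C=2, E=6, F=8. The other variables each still have more than one consistent value. That makes 3.

3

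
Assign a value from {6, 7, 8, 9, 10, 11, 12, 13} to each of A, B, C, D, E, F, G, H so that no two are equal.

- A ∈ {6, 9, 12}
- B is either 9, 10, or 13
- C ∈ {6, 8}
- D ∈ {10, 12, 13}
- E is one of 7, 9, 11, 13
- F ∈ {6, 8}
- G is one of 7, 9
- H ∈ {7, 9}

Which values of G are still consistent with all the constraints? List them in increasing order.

The 8 variables together cover exactly {6, 7, 8, 9, 10, 11, 12, 13} — 8 values for 8 variables — and 11 appears only in E's list, so E = 11.
C and F share exactly the 2 values {6, 8}; by pigeonhole those values go to them, so strike 6, 8 from A.
G and H share exactly the 2 values {7, 9}; by pigeonhole those values go to them, so strike 7, 9 from A, B.
A must be 12 (only option left). So D can't be 12.
No further eliminations apply; G can still be any of 7, 9.

7, 9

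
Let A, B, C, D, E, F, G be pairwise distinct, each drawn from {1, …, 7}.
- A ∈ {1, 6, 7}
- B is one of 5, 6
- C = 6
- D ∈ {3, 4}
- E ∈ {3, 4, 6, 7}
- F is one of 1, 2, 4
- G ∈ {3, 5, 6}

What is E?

7

C has just one choice, so C = 6. So A, B, E, G can't be 6.
B's domain is down to {5}, so B = 5. So G can't be 5.
G must be 3 (only option left). Remove 3 from D, E.
D has just one choice, so D = 4. Strike 4 from E, F.
So E = 7.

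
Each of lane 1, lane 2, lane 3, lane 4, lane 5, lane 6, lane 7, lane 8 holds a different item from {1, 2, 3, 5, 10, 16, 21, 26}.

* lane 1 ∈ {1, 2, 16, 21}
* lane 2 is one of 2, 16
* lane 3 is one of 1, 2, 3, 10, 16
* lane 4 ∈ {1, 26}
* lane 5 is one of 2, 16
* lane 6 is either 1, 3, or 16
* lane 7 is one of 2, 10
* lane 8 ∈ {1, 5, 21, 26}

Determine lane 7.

The 8 variables draw from only 8 values {1, 2, 3, 5, 10, 16, 21, 26}, so each is used; only lane 8 can be 5, hence lane 8 = 5.
The 7 still-open variables together cover exactly {1, 2, 3, 10, 16, 21, 26} — 7 values for 7 variables — and 21 appears only in lane 1's list, so lane 1 = 21.
The 6 still-open variables draw from only 6 values {1, 2, 3, 10, 16, 26}, so each is used; only lane 4 can be 26, hence lane 4 = 26.
lane 2 and lane 5 between them cover only {2, 16} — a naked pair. Remove those values from lane 3, lane 6, lane 7.
So lane 7 = 10.

10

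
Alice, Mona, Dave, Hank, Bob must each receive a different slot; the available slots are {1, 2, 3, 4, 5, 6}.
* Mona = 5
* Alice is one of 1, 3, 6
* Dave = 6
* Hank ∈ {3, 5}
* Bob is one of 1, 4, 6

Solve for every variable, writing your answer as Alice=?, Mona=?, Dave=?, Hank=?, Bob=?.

Alice=1, Mona=5, Dave=6, Hank=3, Bob=4

Mona must be 5 (only option left). Strike 5 from Hank.
Dave has just one choice, so Dave = 6. Remove 6 from Alice, Bob.
That leaves Hank = 3. Remove 3 from Alice.
That leaves Alice = 1. So Bob can't be 1.
That leaves Bob = 4.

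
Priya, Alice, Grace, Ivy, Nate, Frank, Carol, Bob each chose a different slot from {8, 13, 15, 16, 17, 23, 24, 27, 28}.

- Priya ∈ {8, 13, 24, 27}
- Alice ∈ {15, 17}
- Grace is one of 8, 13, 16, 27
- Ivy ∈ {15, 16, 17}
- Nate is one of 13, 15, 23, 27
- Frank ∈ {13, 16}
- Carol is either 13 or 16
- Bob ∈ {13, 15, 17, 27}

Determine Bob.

The 8 variables draw from only 8 values {8, 13, 15, 16, 17, 23, 24, 27}, so each is used; only Nate can be 23, hence Nate = 23.
The 7 still-open variables draw from only 7 values {8, 13, 15, 16, 17, 24, 27}, so each is used; only Priya can be 24, hence Priya = 24.
The 6 still-open variables together cover exactly {8, 13, 15, 16, 17, 27} — 6 values for 6 variables — and 8 appears only in Grace's list, so Grace = 8.
Among the 5 still-open variables, 27 fits only Bob (and all 5 values in {13, 15, 16, 17, 27} must be used), so Bob = 27.

27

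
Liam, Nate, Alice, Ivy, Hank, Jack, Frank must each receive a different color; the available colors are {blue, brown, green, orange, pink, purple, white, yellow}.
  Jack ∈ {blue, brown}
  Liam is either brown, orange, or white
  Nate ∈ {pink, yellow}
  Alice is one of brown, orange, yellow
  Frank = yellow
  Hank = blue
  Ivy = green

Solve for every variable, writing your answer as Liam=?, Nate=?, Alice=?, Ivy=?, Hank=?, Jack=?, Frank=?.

Ivy's domain is down to {green}, so Ivy = green.
Hank must be blue (only option left). Eliminate blue elsewhere: Jack.
Jack must be brown (only option left). Remove brown from Liam, Alice.
Frank's domain is down to {yellow}, so Frank = yellow. Eliminate yellow elsewhere: Nate, Alice.
Nate's domain is down to {pink}, so Nate = pink.
That leaves Alice = orange. So Liam can't be orange.
Liam must be white (only option left).

Liam=white, Nate=pink, Alice=orange, Ivy=green, Hank=blue, Jack=brown, Frank=yellow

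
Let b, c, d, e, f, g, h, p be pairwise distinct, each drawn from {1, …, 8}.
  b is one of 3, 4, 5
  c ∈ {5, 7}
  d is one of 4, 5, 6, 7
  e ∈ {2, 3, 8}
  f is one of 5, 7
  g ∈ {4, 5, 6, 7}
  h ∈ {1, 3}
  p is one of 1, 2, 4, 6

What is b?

Among the 8 variables, 8 fits only e (and all 8 values in {1, 2, 3, 4, 5, 6, 7, 8} must be used), so e = 8.
The 7 still-open variables together cover exactly {1, 2, 3, 4, 5, 6, 7} — 7 values for 7 variables — and 2 appears only in p's list, so p = 2.
Among the 6 still-open variables, 1 fits only h (and all 6 values in {1, 3, 4, 5, 6, 7} must be used), so h = 1.
Among the 5 still-open variables, 3 fits only b (and all 5 values in {3, 4, 5, 6, 7} must be used), so b = 3.

3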